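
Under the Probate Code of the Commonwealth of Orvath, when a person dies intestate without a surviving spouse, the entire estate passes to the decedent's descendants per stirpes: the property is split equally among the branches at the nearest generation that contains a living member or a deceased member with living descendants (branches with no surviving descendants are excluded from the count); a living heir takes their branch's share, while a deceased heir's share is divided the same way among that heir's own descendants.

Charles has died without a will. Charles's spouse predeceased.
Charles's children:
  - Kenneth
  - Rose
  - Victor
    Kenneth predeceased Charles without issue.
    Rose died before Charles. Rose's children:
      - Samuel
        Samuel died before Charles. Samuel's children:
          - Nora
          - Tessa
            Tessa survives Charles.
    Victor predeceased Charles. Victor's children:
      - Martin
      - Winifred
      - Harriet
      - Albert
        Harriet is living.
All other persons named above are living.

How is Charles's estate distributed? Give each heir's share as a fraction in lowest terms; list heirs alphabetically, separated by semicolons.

There is no surviving spouse, so the entire estate passes to Charles's descendants per stirpes.
Kenneth left no surviving issue, so that branch lapses and is disregarded.
The estate is divided into 2 equal shares of 1/2 among Rose, Victor.
Rose predeceased; the 1/2 allotted to Rose's branch passes to Rose's issue by representation.
Samuel's line is the sole branch at this level, so the full 1/2 passes to Samuel's issue by representation.
The 1/2 is divided into 2 equal shares of 1/4 among Nora, Tessa.
Nora is living and takes 1/4.
Tessa is living and takes 1/4.
Victor predeceased; the 1/2 allotted to Victor's branch passes to Victor's issue by representation.
The 1/2 is divided into 4 equal shares of 1/8 among Martin, Winifred, Harriet, Albert.
Martin is living and takes 1/8.
Winifred is living and takes 1/8.
Harriet is living and takes 1/8.
Albert is living and takes 1/8.

Albert 1/8; Harriet 1/8; Martin 1/8; Nora 1/4; Tessa 1/4; Winifred 1/8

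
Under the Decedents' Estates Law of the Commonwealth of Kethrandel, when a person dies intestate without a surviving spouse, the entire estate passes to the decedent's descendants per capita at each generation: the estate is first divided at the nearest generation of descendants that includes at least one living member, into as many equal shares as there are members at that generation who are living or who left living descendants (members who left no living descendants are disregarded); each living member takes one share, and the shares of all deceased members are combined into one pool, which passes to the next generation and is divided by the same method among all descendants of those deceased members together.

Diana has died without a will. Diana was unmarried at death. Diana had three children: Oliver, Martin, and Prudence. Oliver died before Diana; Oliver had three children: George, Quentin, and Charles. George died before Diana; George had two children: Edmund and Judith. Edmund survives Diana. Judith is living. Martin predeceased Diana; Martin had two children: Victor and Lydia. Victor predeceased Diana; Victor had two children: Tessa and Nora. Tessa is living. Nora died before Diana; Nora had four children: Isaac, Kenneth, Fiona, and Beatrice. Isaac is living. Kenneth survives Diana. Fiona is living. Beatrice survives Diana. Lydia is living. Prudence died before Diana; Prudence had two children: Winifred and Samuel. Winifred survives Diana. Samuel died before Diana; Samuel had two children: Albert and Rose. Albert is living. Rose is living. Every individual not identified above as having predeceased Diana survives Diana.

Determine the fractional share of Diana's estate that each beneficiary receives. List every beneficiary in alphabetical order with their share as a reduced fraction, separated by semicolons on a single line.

There is no surviving spouse, so the entire estate passes to Diana's descendants per capita at each generation.
No one at generation 1 (Oliver, Martin, Prudence) is living; moving to the next generation.
At generation 2 (George, Quentin, Charles, Victor, Lydia, Winifred, Samuel) there are 7 shares of (1)/7 = 1/7 each.
Living: Quentin, Charles, Lydia, and Winifred — each takes 1/7.
Deceased: George, Victor, and Samuel. Their combined 3/7 is pooled and carried to generation 3.
At generation 3 (Edmund, Judith, Tessa, Nora, Albert, Rose) there are 6 shares of (3/7)/6 = 1/14 each.
Living: Edmund, Judith, Tessa, Albert, and Rose — each takes 1/14.
Deceased: Nora. That 1/14 share is carried to generation 4.
At generation 4 (Isaac, Kenneth, Fiona, Beatrice) there are 4 shares of (1/14)/4 = 1/56 each.
Living: Isaac, Kenneth, Fiona, and Beatrice — each takes 1/56.

Albert 1/14; Beatrice 1/56; Charles 1/7; Edmund 1/14; Fiona 1/56; Isaac 1/56; Judith 1/14; Kenneth 1/56; Lydia 1/7; Quentin 1/7; Rose 1/14; Tessa 1/14; Winifred 1/7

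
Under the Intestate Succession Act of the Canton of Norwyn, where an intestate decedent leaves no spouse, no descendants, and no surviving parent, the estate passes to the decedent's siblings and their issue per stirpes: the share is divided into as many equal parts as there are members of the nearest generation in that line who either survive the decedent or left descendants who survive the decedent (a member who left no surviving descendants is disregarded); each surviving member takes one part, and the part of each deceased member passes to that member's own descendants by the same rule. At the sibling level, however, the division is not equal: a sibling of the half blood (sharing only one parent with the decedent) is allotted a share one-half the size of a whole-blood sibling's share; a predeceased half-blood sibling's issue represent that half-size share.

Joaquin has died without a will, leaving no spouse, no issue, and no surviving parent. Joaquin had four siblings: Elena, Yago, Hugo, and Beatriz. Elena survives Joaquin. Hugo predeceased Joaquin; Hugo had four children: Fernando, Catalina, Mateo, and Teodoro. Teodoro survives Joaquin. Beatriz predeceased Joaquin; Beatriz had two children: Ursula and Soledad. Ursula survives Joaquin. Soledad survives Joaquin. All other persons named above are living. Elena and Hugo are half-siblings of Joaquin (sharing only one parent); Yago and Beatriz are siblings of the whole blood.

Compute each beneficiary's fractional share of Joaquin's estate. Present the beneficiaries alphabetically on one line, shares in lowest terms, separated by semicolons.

No spouse, descendants, or parent survives, so the estate passes to Joaquin's siblings per stirpes.
Half-blood siblings count for one-half the weight of whole-blood siblings at the initial division.
Dividing 1 in proportion to weights (total weight 3): Elena (weight 1/2) → 1/6; Yago (weight 1) → 1/3; Hugo (weight 1/2) → 1/6; Beatriz (weight 1) → 1/3.
Elena is living and takes 1/6.
Yago is living and takes 1/3.
Hugo predeceased; the 1/6 allotted to Hugo's branch passes to Hugo's issue by representation.
The 1/6 is divided into 4 equal shares of 1/24 among Fernando, Catalina, Mateo, Teodoro.
Fernando is living and takes 1/24.
Catalina is living and takes 1/24.
Mateo is living and takes 1/24.
Teodoro is living and takes 1/24.
Beatriz predeceased; the 1/3 allotted to Beatriz's branch passes to Beatriz's issue by representation.
The 1/3 is divided into 2 equal shares of 1/6 among Ursula, Soledad.
Ursula is living and takes 1/6.
Soledad is living and takes 1/6.

Catalina 1/24; Elena 1/6; Fernando 1/24; Mateo 1/24; Soledad 1/6; Teodoro 1/24; Ursula 1/6; Yago 1/3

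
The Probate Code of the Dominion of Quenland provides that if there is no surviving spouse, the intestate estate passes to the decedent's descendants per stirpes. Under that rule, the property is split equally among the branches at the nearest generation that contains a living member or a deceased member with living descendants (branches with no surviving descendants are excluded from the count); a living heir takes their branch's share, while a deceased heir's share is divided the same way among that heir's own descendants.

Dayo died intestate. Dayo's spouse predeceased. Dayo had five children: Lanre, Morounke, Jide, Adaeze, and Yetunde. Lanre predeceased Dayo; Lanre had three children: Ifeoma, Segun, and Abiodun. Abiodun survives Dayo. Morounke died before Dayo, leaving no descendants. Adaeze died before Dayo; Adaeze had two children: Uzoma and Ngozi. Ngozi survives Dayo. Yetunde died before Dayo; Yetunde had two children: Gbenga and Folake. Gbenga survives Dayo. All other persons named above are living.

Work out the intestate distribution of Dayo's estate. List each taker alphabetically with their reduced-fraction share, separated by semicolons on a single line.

Abiodun 1/12; Folake 1/8; Gbenga 1/8; Ifeoma 1/12; Jide 1/4; Ngozi 1/8; Segun 1/12; Uzoma 1/8

There is no surviving spouse, so the entire estate passes to Dayo's descendants per stirpes.
Morounke left no surviving issue, so that branch lapses and is disregarded.
The estate is divided into 4 equal shares of 1/4 among Lanre, Jide, Adaeze, Yetunde.
Lanre predeceased; the 1/4 allotted to Lanre's branch passes to Lanre's issue by representation.
The 1/4 is divided into 3 equal shares of 1/12 among Ifeoma, Segun, Abiodun.
Ifeoma is living and takes 1/12.
Segun is living and takes 1/12.
Abiodun is living and takes 1/12.
Jide is living and takes 1/4.
Adaeze predeceased; the 1/4 allotted to Adaeze's branch passes to Adaeze's issue by representation.
The 1/4 is divided into 2 equal shares of 1/8 among Uzoma, Ngozi.
Uzoma is living and takes 1/8.
Ngozi is living and takes 1/8.
Yetunde predeceased; the 1/4 allotted to Yetunde's branch passes to Yetunde's issue by representation.
The 1/4 is divided into 2 equal shares of 1/8 among Gbenga, Folake.
Gbenga is living and takes 1/8.
Folake is living and takes 1/8.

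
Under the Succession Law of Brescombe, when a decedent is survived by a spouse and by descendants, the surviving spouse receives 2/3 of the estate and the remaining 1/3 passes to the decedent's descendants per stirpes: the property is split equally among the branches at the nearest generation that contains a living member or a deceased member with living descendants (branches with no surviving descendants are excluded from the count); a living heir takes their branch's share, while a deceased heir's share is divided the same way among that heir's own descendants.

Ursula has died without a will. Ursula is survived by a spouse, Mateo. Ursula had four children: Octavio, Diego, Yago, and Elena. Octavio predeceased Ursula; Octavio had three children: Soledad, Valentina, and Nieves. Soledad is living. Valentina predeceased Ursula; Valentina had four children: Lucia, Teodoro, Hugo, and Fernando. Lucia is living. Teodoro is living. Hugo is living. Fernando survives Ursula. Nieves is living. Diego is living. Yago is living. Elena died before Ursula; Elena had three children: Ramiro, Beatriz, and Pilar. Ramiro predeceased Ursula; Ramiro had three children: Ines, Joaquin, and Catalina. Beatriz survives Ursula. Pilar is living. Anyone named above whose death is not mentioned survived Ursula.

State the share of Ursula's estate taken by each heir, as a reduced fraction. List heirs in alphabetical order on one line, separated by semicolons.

Mateo, as surviving spouse, takes 2/3.
The remaining 1/3 passes to Ursula's descendants per stirpes.
The 1/3 is divided into 4 equal shares of 1/12 among Octavio, Diego, Yago, Elena.
Octavio predeceased; the 1/12 allotted to Octavio's branch passes to Octavio's issue by representation.
The 1/12 is divided into 3 equal shares of 1/36 among Soledad, Valentina, Nieves.
Soledad is living and takes 1/36.
Valentina predeceased; the 1/36 allotted to Valentina's branch passes to Valentina's issue by representation.
The 1/36 is divided into 4 equal shares of 1/144 among Lucia, Teodoro, Hugo, Fernando.
Lucia is living and takes 1/144.
Teodoro is living and takes 1/144.
Hugo is living and takes 1/144.
Fernando is living and takes 1/144.
Nieves is living and takes 1/36.
Diego is living and takes 1/12.
Yago is living and takes 1/12.
Elena predeceased; the 1/12 allotted to Elena's branch passes to Elena's issue by representation.
The 1/12 is divided into 3 equal shares of 1/36 among Ramiro, Beatriz, Pilar.
Ramiro predeceased; the 1/36 allotted to Ramiro's branch passes to Ramiro's issue by representation.
The 1/36 is divided into 3 equal shares of 1/108 among Ines, Joaquin, Catalina.
Ines is living and takes 1/108.
Joaquin is living and takes 1/108.
Catalina is living and takes 1/108.
Beatriz is living and takes 1/36.
Pilar is living and takes 1/36.

Beatriz 1/36; Catalina 1/108; Diego 1/12; Fernando 1/144; Hugo 1/144; Ines 1/108; Joaquin 1/108; Lucia 1/144; Mateo 2/3; Nieves 1/36; Pilar 1/36; Soledad 1/36; Teodoro 1/144; Yago 1/12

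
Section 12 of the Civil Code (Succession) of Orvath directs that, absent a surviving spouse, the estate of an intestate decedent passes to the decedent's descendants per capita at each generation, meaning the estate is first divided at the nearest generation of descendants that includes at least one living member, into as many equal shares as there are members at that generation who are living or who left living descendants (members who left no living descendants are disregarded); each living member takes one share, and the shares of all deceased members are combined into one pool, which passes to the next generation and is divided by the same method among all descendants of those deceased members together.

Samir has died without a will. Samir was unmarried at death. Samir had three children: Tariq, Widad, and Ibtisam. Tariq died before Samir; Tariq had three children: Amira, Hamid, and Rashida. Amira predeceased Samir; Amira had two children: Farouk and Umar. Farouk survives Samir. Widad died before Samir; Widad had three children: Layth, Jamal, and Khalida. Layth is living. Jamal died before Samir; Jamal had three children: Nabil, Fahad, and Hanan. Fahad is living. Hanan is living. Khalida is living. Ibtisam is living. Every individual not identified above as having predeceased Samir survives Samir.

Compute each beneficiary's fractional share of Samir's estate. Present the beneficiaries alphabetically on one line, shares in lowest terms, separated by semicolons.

There is no surviving spouse, so the entire estate passes to Samir's descendants per capita at each generation.
At generation 1 (Tariq, Widad, Ibtisam) there are 3 shares of (1)/3 = 1/3 each.
Living: Ibtisam — each takes 1/3.
Deceased: Tariq and Widad. Their combined 2/3 is pooled and carried to generation 2.
At generation 2 (Amira, Hamid, Rashida, Layth, Jamal, Khalida) there are 6 shares of (2/3)/6 = 1/9 each.
Living: Hamid, Rashida, Layth, and Khalida — each takes 1/9.
Deceased: Amira and Jamal. Their combined 2/9 is pooled and carried to generation 3.
At generation 3 (Farouk, Umar, Nabil, Fahad, Hanan) there are 5 shares of (2/9)/5 = 2/45 each.
Living: Farouk, Umar, Nabil, Fahad, and Hanan — each takes 2/45.

Fahad 2/45; Farouk 2/45; Hamid 1/9; Hanan 2/45; Ibtisam 1/3; Khalida 1/9; Layth 1/9; Nabil 2/45; Rashida 1/9; Umar 2/45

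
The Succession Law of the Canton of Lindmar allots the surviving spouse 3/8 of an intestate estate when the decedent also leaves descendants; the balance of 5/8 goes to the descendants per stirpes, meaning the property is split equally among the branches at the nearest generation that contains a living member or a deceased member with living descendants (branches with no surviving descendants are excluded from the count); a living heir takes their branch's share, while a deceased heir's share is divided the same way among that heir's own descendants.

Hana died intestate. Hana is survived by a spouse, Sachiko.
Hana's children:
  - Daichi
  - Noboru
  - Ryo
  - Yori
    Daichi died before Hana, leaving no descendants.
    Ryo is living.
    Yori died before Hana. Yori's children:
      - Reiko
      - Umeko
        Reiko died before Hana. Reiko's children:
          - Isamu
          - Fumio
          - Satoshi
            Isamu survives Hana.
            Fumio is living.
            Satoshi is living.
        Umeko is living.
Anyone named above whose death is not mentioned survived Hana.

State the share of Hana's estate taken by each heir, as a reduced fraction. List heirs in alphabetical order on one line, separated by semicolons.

Fumio 5/144; Isamu 5/144; Noboru 5/24; Ryo 5/24; Sachiko 3/8; Satoshi 5/144; Umeko 5/48

Sachiko, as surviving spouse, takes 3/8.
The remaining 5/8 passes to Hana's descendants per stirpes.
Daichi left no surviving issue, so that branch lapses and is disregarded.
The 5/8 is divided into 3 equal shares of 5/24 among Noboru, Ryo, Yori.
Noboru is living and takes 5/24.
Ryo is living and takes 5/24.
Yori predeceased; the 5/24 allotted to Yori's branch passes to Yori's issue by representation.
The 5/24 is divided into 2 equal shares of 5/48 among Reiko, Umeko.
Reiko predeceased; the 5/48 allotted to Reiko's branch passes to Reiko's issue by representation.
The 5/48 is divided into 3 equal shares of 5/144 among Isamu, Fumio, Satoshi.
Isamu is living and takes 5/144.
Fumio is living and takes 5/144.
Satoshi is living and takes 5/144.
Umeko is living and takes 5/48.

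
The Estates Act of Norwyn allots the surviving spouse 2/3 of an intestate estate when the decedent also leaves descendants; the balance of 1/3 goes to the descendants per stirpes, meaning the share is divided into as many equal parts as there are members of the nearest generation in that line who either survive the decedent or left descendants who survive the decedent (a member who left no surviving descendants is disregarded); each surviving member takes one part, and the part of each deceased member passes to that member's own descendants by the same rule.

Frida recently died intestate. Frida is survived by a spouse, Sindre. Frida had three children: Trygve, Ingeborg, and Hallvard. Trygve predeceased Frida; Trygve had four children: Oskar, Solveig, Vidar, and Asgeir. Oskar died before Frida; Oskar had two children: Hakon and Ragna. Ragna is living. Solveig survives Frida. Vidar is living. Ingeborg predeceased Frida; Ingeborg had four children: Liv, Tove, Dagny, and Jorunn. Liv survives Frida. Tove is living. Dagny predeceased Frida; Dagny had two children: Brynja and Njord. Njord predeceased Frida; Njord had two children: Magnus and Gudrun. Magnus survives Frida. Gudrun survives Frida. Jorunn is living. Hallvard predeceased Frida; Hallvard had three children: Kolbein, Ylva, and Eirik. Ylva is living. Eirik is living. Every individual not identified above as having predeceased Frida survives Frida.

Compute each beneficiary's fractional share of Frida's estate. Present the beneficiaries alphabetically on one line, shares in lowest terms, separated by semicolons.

Asgeir 1/36; Brynja 1/72; Eirik 1/27; Gudrun 1/144; Hakon 1/72; Jorunn 1/36; Kolbein 1/27; Liv 1/36; Magnus 1/144; Ragna 1/72; Sindre 2/3; Solveig 1/36; Tove 1/36; Vidar 1/36; Ylva 1/27

Sindre, as surviving spouse, takes 2/3.
The remaining 1/3 passes to Frida's descendants per stirpes.
The 1/3 is divided into 3 equal shares of 1/9 among Trygve, Ingeborg, Hallvard.
Trygve predeceased; the 1/9 allotted to Trygve's branch passes to Trygve's issue by representation.
The 1/9 is divided into 4 equal shares of 1/36 among Oskar, Solveig, Vidar, Asgeir.
Oskar predeceased; the 1/36 allotted to Oskar's branch passes to Oskar's issue by representation.
The 1/36 is divided into 2 equal shares of 1/72 among Hakon, Ragna.
Hakon is living and takes 1/72.
Ragna is living and takes 1/72.
Solveig is living and takes 1/36.
Vidar is living and takes 1/36.
Asgeir is living and takes 1/36.
Ingeborg predeceased; the 1/9 allotted to Ingeborg's branch passes to Ingeborg's issue by representation.
The 1/9 is divided into 4 equal shares of 1/36 among Liv, Tove, Dagny, Jorunn.
Liv is living and takes 1/36.
Tove is living and takes 1/36.
Dagny predeceased; the 1/36 allotted to Dagny's branch passes to Dagny's issue by representation.
The 1/36 is divided into 2 equal shares of 1/72 among Brynja, Njord.
Brynja is living and takes 1/72.
Njord predeceased; the 1/72 allotted to Njord's branch passes to Njord's issue by representation.
The 1/72 is divided into 2 equal shares of 1/144 among Magnus, Gudrun.
Magnus is living and takes 1/144.
Gudrun is living and takes 1/144.
Jorunn is living and takes 1/36.
Hallvard predeceased; the 1/9 allotted to Hallvard's branch passes to Hallvard's issue by representation.
The 1/9 is divided into 3 equal shares of 1/27 among Kolbein, Ylva, Eirik.
Kolbein is living and takes 1/27.
Ylva is living and takes 1/27.
Eirik is living and takes 1/27.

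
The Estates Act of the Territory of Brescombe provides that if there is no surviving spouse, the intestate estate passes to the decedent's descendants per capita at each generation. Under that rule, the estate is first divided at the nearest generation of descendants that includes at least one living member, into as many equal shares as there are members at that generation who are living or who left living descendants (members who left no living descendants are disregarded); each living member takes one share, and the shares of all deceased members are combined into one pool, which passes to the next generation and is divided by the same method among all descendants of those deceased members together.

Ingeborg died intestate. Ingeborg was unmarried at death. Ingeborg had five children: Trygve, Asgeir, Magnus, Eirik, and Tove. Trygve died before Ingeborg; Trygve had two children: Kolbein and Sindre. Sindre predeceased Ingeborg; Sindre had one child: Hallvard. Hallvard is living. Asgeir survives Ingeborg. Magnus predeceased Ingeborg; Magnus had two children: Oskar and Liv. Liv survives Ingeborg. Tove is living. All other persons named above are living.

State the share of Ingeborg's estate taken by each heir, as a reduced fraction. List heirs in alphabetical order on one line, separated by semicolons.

Asgeir 1/5; Eirik 1/5; Hallvard 1/10; Kolbein 1/10; Liv 1/10; Oskar 1/10; Tove 1/5

There is no surviving spouse, so the entire estate passes to Ingeborg's descendants per capita at each generation.
At generation 1 (Trygve, Asgeir, Magnus, Eirik, Tove) there are 5 shares of (1)/5 = 1/5 each.
Living: Asgeir, Eirik, and Tove — each takes 1/5.
Deceased: Trygve and Magnus. Their combined 2/5 is pooled and carried to generation 2.
At generation 2 (Kolbein, Sindre, Oskar, Liv) there are 4 shares of (2/5)/4 = 1/10 each.
Living: Kolbein, Oskar, and Liv — each takes 1/10.
Deceased: Sindre. That 1/10 share is carried to generation 3.
At generation 3 (Hallvard) there are 1 shares of (1/10)/1 = 1/10 each.
Living: Hallvard — each takes 1/10.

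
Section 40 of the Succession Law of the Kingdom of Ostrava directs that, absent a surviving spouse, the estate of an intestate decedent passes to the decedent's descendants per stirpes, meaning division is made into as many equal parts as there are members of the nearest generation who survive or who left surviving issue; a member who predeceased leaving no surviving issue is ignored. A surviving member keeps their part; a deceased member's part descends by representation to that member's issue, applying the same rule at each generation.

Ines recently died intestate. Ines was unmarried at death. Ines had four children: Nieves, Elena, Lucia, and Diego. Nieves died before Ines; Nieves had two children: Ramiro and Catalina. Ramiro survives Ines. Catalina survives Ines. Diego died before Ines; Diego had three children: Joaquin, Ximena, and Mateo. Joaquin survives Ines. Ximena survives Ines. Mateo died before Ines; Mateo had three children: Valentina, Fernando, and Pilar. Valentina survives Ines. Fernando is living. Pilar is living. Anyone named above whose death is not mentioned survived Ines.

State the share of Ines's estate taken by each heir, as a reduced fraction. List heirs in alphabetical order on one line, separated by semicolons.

There is no surviving spouse, so the entire estate passes to Ines's descendants per stirpes.
The estate is divided into 4 equal shares of 1/4 among Nieves, Elena, Lucia, Diego.
Nieves predeceased; the 1/4 allotted to Nieves's branch passes to Nieves's issue by representation.
The 1/4 is divided into 2 equal shares of 1/8 among Ramiro, Catalina.
Ramiro is living and takes 1/8.
Catalina is living and takes 1/8.
Elena is living and takes 1/4.
Lucia is living and takes 1/4.
Diego predeceased; the 1/4 allotted to Diego's branch passes to Diego's issue by representation.
The 1/4 is divided into 3 equal shares of 1/12 among Joaquin, Ximena, Mateo.
Joaquin is living and takes 1/12.
Ximena is living and takes 1/12.
Mateo predeceased; the 1/12 allotted to Mateo's branch passes to Mateo's issue by representation.
The 1/12 is divided into 3 equal shares of 1/36 among Valentina, Fernando, Pilar.
Valentina is living and takes 1/36.
Fernando is living and takes 1/36.
Pilar is living and takes 1/36.

Catalina 1/8; Elena 1/4; Fernando 1/36; Joaquin 1/12; Lucia 1/4; Pilar 1/36; Ramiro 1/8; Valentina 1/36; Ximena 1/12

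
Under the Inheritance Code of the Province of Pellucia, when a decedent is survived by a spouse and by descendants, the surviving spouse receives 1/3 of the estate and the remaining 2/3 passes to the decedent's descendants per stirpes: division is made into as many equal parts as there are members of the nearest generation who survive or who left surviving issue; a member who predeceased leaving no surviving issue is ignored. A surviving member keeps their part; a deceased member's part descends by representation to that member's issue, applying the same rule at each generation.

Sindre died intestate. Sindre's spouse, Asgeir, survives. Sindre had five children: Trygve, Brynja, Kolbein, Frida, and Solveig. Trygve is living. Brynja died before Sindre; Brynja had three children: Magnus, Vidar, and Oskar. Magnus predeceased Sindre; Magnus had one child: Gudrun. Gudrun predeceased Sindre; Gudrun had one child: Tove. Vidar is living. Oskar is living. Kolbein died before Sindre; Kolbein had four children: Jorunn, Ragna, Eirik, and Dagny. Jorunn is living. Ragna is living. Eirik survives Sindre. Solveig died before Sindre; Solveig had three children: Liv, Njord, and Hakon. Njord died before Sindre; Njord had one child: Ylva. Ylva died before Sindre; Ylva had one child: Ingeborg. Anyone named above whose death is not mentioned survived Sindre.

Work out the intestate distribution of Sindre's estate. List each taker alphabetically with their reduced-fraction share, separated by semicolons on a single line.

Asgeir, as surviving spouse, takes 1/3.
The remaining 2/3 passes to Sindre's descendants per stirpes.
The 2/3 is divided into 5 equal shares of 2/15 among Trygve, Brynja, Kolbein, Frida, Solveig.
Trygve is living and takes 2/15.
Brynja predeceased; the 2/15 allotted to Brynja's branch passes to Brynja's issue by representation.
The 2/15 is divided into 3 equal shares of 2/45 among Magnus, Vidar, Oskar.
Magnus predeceased; the 2/45 allotted to Magnus's branch passes to Magnus's issue by representation.
Gudrun's line is the sole branch at this level, so the full 2/45 passes to Gudrun's issue by representation.
Tove is the sole taker at this level and receives the full 2/45.
Vidar is living and takes 2/45.
Oskar is living and takes 2/45.
Kolbein predeceased; the 2/15 allotted to Kolbein's branch passes to Kolbein's issue by representation.
The 2/15 is divided into 4 equal shares of 1/30 among Jorunn, Ragna, Eirik, Dagny.
Jorunn is living and takes 1/30.
Ragna is living and takes 1/30.
Eirik is living and takes 1/30.
Dagny is living and takes 1/30.
Frida is living and takes 2/15.
Solveig predeceased; the 2/15 allotted to Solveig's branch passes to Solveig's issue by representation.
The 2/15 is divided into 3 equal shares of 2/45 among Liv, Njord, Hakon.
Liv is living and takes 2/45.
Njord predeceased; the 2/45 allotted to Njord's branch passes to Njord's issue by representation.
Ylva's line is the sole branch at this level, so the full 2/45 passes to Ylva's issue by representation.
Ingeborg is the sole taker at this level and receives the full 2/45.
Hakon is living and takes 2/45.

Asgeir 1/3; Dagny 1/30; Eirik 1/30; Frida 2/15; Hakon 2/45; Ingeborg 2/45; Jorunn 1/30; Liv 2/45; Oskar 2/45; Ragna 1/30; Tove 2/45; Trygve 2/15; Vidar 2/45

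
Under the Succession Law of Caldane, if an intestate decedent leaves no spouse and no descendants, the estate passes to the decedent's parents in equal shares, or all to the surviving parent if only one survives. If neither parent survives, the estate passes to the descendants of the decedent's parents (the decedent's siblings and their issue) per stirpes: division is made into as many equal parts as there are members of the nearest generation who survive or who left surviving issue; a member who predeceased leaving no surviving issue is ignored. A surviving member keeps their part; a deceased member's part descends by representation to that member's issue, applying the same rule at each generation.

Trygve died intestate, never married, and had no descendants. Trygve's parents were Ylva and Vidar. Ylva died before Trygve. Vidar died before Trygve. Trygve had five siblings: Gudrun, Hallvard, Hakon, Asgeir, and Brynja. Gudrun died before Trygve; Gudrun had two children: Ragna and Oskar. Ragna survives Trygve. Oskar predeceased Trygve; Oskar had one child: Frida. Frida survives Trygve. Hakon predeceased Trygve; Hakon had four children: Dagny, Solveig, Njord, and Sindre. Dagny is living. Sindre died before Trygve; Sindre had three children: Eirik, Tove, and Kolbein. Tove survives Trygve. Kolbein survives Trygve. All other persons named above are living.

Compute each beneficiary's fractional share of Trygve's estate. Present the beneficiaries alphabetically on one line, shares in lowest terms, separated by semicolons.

Neither parent survives and there are no descendants, so the estate passes to Trygve's siblings and their issue per stirpes.
The estate is divided into 5 equal shares of 1/5 among Gudrun, Hallvard, Hakon, Asgeir, Brynja.
Gudrun predeceased; the 1/5 allotted to Gudrun's branch passes to Gudrun's issue by representation.
The 1/5 is divided into 2 equal shares of 1/10 among Ragna, Oskar.
Ragna is living and takes 1/10.
Oskar predeceased; the 1/10 allotted to Oskar's branch passes to Oskar's issue by representation.
Frida is the sole taker at this level and receives the full 1/10.
Hallvard is living and takes 1/5.
Hakon predeceased; the 1/5 allotted to Hakon's branch passes to Hakon's issue by representation.
The 1/5 is divided into 4 equal shares of 1/20 among Dagny, Solveig, Njord, Sindre.
Dagny is living and takes 1/20.
Solveig is living and takes 1/20.
Njord is living and takes 1/20.
Sindre predeceased; the 1/20 allotted to Sindre's branch passes to Sindre's issue by representation.
The 1/20 is divided into 3 equal shares of 1/60 among Eirik, Tove, Kolbein.
Eirik is living and takes 1/60.
Tove is living and takes 1/60.
Kolbein is living and takes 1/60.
Asgeir is living and takes 1/5.
Brynja is living and takes 1/5.

Asgeir 1/5; Brynja 1/5; Dagny 1/20; Eirik 1/60; Frida 1/10; Hallvard 1/5; Kolbein 1/60; Njord 1/20; Ragna 1/10; Solveig 1/20; Tove 1/60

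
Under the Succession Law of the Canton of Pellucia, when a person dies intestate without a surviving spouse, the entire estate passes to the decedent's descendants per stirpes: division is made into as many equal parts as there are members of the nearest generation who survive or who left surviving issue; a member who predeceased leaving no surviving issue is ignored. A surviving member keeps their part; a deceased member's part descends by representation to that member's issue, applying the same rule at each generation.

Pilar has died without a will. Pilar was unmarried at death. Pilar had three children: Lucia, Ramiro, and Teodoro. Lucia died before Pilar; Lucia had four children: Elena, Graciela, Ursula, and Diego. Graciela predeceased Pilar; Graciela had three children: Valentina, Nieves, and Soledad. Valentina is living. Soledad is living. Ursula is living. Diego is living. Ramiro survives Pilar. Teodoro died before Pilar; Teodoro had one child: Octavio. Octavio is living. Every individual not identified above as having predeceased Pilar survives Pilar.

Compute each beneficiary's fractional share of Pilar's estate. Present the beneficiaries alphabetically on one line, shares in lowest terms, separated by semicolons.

Diego 1/12; Elena 1/12; Nieves 1/36; Octavio 1/3; Ramiro 1/3; Soledad 1/36; Ursula 1/12; Valentina 1/36

There is no surviving spouse, so the entire estate passes to Pilar's descendants per stirpes.
The estate is divided into 3 equal shares of 1/3 among Lucia, Ramiro, Teodoro.
Lucia predeceased; the 1/3 allotted to Lucia's branch passes to Lucia's issue by representation.
The 1/3 is divided into 4 equal shares of 1/12 among Elena, Graciela, Ursula, Diego.
Elena is living and takes 1/12.
Graciela predeceased; the 1/12 allotted to Graciela's branch passes to Graciela's issue by representation.
The 1/12 is divided into 3 equal shares of 1/36 among Valentina, Nieves, Soledad.
Valentina is living and takes 1/36.
Nieves is living and takes 1/36.
Soledad is living and takes 1/36.
Ursula is living and takes 1/12.
Diego is living and takes 1/12.
Ramiro is living and takes 1/3.
Teodoro predeceased; the 1/3 allotted to Teodoro's branch passes to Teodoro's issue by representation.
Octavio is the sole taker at this level and receives the full 1/3.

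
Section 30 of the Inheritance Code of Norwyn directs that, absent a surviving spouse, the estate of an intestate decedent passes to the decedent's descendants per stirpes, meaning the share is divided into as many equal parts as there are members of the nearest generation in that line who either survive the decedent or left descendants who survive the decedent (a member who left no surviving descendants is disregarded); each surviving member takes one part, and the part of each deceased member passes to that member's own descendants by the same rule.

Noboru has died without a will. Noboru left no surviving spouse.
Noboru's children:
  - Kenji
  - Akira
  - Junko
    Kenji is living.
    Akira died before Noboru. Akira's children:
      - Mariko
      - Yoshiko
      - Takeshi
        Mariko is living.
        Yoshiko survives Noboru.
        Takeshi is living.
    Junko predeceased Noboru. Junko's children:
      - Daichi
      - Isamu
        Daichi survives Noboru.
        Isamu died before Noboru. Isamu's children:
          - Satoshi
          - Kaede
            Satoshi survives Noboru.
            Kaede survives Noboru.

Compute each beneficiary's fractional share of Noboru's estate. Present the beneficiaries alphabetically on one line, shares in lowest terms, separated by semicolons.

Daichi 1/6; Kaede 1/12; Kenji 1/3; Mariko 1/9; Satoshi 1/12; Takeshi 1/9; Yoshiko 1/9

There is no surviving spouse, so the entire estate passes to Noboru's descendants per stirpes.
The estate is divided into 3 equal shares of 1/3 among Kenji, Akira, Junko.
Kenji is living and takes 1/3.
Akira predeceased; the 1/3 allotted to Akira's branch passes to Akira's issue by representation.
The 1/3 is divided into 3 equal shares of 1/9 among Mariko, Yoshiko, Takeshi.
Mariko is living and takes 1/9.
Yoshiko is living and takes 1/9.
Takeshi is living and takes 1/9.
Junko predeceased; the 1/3 allotted to Junko's branch passes to Junko's issue by representation.
The 1/3 is divided into 2 equal shares of 1/6 among Daichi, Isamu.
Daichi is living and takes 1/6.
Isamu predeceased; the 1/6 allotted to Isamu's branch passes to Isamu's issue by representation.
The 1/6 is divided into 2 equal shares of 1/12 among Satoshi, Kaede.
Satoshi is living and takes 1/12.
Kaede is living and takes 1/12.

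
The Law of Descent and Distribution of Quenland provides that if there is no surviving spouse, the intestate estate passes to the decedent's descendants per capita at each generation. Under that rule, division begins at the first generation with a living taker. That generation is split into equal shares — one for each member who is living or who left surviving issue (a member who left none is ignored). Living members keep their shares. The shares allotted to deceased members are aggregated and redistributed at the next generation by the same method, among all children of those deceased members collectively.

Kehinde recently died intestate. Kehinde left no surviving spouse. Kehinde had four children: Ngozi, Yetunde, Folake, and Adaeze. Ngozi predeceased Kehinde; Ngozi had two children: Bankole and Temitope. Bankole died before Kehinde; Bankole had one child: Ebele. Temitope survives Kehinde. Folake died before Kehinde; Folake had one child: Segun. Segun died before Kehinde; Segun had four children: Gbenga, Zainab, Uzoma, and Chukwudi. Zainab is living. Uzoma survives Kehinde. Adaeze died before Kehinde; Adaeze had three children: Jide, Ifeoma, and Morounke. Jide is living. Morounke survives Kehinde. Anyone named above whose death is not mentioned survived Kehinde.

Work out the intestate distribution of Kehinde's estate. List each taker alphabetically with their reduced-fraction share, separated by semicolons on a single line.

Chukwudi 1/20; Ebele 1/20; Gbenga 1/20; Ifeoma 1/8; Jide 1/8; Morounke 1/8; Temitope 1/8; Uzoma 1/20; Yetunde 1/4; Zainab 1/20

There is no surviving spouse, so the entire estate passes to Kehinde's descendants per capita at each generation.
At generation 1 (Ngozi, Yetunde, Folake, Adaeze) there are 4 shares of (1)/4 = 1/4 each.
Living: Yetunde — each takes 1/4.
Deceased: Ngozi, Folake, and Adaeze. Their combined 3/4 is pooled and carried to generation 2.
At generation 2 (Bankole, Temitope, Segun, Jide, Ifeoma, Morounke) there are 6 shares of (3/4)/6 = 1/8 each.
Living: Temitope, Jide, Ifeoma, and Morounke — each takes 1/8.
Deceased: Bankole and Segun. Their combined 1/4 is pooled and carried to generation 3.
At generation 3 (Ebele, Gbenga, Zainab, Uzoma, Chukwudi) there are 5 shares of (1/4)/5 = 1/20 each.
Living: Ebele, Gbenga, Zainab, Uzoma, and Chukwudi — each takes 1/20.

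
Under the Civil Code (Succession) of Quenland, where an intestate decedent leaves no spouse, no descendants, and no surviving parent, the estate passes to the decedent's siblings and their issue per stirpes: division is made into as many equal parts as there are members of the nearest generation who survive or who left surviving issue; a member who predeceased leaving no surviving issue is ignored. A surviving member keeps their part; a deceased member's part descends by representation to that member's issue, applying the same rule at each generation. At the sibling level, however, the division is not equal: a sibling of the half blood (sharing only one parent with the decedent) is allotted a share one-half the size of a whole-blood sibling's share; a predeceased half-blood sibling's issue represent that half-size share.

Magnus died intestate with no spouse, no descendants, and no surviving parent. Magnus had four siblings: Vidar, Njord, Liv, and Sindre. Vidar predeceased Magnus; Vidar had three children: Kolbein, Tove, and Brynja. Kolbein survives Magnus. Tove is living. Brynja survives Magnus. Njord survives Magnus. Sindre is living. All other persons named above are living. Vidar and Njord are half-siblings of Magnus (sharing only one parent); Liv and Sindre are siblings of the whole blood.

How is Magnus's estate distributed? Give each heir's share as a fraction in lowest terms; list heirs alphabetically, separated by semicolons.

No spouse, descendants, or parent survives, so the estate passes to Magnus's siblings per stirpes.
Half-blood siblings count for one-half the weight of whole-blood siblings at the initial division.
Dividing 1 in proportion to weights (total weight 3): Vidar (weight 1/2) → 1/6; Njord (weight 1/2) → 1/6; Liv (weight 1) → 1/3; Sindre (weight 1) → 1/3.
Vidar predeceased; the 1/6 allotted to Vidar's branch passes to Vidar's issue by representation.
The 1/6 is divided into 3 equal shares of 1/18 among Kolbein, Tove, Brynja.
Kolbein is living and takes 1/18.
Tove is living and takes 1/18.
Brynja is living and takes 1/18.
Njord is living and takes 1/6.
Liv is living and takes 1/3.
Sindre is living and takes 1/3.

Brynja 1/18; Kolbein 1/18; Liv 1/3; Njord 1/6; Sindre 1/3; Tove 1/18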